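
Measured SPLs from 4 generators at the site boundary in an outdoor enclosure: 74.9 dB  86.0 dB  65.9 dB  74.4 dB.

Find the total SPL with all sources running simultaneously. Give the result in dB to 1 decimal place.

Converting to relative power and adding: 10^(74.9/10) + 10^(86.0/10) + 10^(65.9/10) + 10^(74.4/10) = 4.604e+08.
L_total = 10·log₁₀(4.604e+08) = 86.6 dB.

86.6 dB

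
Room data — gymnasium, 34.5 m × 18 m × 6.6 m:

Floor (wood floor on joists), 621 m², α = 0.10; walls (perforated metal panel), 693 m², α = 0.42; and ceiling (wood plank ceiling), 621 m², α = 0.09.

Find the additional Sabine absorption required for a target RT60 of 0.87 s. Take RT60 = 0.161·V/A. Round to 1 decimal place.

349.4 sabins

Summing Sᵢαᵢ: 62.100 + 291.060 + 55.890 → A₁ = 409.050 sabins.
For T = 0.87 s, need A₂ = 0.161·V/T = 0.161·4098.6/0.87 = 758.477 sabins.
Additional absorption ΔA = 758.477 − 409.050 = 349.4 sabins.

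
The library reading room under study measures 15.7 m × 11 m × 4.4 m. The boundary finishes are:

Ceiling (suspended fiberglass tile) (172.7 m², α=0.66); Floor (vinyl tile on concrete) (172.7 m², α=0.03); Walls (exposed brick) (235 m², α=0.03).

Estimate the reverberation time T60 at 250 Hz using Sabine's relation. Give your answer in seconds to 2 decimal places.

0.97 s

Equivalent absorption area: A = 172.7×0.66 + 172.7×0.03 + 235×0.03 = 126.213 m².
Volume V = 15.7 × 11 × 4.4 = 759.88 m³.
RT60 = 0.161 · V / A = 0.161 × 759.88 / 126.213 = 0.97 s.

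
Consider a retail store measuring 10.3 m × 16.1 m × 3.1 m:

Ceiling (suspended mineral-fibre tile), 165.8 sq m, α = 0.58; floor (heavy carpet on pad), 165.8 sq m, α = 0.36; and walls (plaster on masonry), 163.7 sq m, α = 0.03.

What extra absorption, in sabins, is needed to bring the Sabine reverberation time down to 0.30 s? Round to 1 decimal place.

115.1 sabins

Summing Sᵢαᵢ: 96.164 + 59.688 + 4.911 → A₁ = 160.763 sabins.
Target A₂ = 0.161·514.073/0.30 = 275.886 sabins (V = 514.073 m³).
ΔA = A₂ − A₁ = 275.886 − 160.763 = 115.1 sabins.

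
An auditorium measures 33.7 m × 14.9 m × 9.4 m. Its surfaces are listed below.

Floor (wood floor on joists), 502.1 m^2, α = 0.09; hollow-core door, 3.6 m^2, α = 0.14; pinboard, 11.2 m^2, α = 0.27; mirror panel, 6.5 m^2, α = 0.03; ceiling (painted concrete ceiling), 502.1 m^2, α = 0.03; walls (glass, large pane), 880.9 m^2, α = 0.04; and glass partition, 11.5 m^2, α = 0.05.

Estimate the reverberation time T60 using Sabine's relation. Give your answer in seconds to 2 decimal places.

7.62 seconds

Total absorption A = 502.1×0.09 + 3.6×0.14 + 11.2×0.27 + 6.5×0.03 + 502.1×0.03 + 880.9×0.04 + 11.5×0.05
  = 45.189 + 0.504 + 3.024 + 0.195 + 15.063 + 35.236 + 0.575 = 99.786 m^2 sabins.
V = 33.7·14.9·9.4 = 4720.022 m³.
T = 0.161 V/A = 0.161·4720.022/99.786 = 7.62 s.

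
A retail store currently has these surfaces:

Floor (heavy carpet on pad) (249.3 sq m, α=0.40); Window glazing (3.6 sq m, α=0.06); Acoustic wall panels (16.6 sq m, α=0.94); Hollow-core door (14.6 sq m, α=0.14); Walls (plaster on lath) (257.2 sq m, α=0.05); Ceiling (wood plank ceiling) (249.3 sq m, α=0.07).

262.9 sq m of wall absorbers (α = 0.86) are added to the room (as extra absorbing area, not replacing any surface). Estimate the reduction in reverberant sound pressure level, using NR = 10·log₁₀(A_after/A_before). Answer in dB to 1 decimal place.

Summing Sᵢαᵢ: 99.720 + 0.216 + 15.604 + 2.044 + 12.860 + 17.451 → A_before = 147.895 sabins.
Treatment contributes 262.9·0.86 = 226.094 sabins.
A_after = 147.895 + 226.094 = 373.989 sabins.
NR = 10·log₁₀(373.989/147.895) = 4.0 dB.

4.0 dB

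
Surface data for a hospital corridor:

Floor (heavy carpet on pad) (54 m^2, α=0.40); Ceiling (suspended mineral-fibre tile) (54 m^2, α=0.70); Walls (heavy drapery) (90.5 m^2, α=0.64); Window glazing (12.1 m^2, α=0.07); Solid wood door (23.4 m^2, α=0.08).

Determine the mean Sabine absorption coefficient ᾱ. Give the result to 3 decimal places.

0.513

Total surface area S = 234.0 m^2.
A = 54×0.40 + 54×0.70 + 90.5×0.64 + 12.1×0.07 + 23.4×0.08 = 120.039 sabins.
ᾱ = 120.039 / 234.0 = 0.513.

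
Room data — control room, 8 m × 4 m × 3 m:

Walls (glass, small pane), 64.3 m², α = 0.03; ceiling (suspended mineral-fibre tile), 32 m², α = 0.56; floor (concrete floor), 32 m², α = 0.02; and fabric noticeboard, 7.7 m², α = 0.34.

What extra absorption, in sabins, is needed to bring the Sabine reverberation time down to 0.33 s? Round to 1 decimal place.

Summing Sᵢαᵢ: 1.929 + 17.920 + 0.640 + 2.618 → A₁ = 23.107 sabins.
Target A₂ = 0.161·96/0.33 = 46.836 sabins (V = 96 m³).
Additional absorption ΔA = 46.836 − 23.107 = 23.7 sabins.

23.7 sabins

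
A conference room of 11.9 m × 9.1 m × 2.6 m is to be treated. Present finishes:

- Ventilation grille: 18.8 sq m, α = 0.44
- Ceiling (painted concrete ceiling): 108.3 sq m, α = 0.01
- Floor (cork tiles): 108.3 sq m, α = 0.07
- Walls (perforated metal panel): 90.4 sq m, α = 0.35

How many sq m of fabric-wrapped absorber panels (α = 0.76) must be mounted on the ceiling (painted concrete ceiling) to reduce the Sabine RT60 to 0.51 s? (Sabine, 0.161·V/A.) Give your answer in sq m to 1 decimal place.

53.7

A₁ = Σ Sᵢαᵢ = 18.8×0.44 + 108.3×0.01 + 108.3×0.07 + 90.4×0.35 = 48.576 sabins.
Required A₂ = 0.161·281.554/0.51 = 88.883 sabins.
Absorption to add: 88.883 − 48.576 = 40.307 sabins.
Net gain per sq m: Δα = 0.76 − 0.01 = 0.75.
Panel area = 40.307 / 0.75 = 53.7 sq m.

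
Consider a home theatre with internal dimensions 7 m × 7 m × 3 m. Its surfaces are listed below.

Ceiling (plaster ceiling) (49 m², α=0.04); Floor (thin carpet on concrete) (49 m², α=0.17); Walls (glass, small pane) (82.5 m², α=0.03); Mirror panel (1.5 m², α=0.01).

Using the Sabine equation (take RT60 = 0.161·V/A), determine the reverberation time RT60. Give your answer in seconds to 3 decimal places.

Total absorption A = 49*0.04 + 49*0.17 + 82.5*0.03 + 1.5*0.01
  = 1.960 + 8.330 + 2.475 + 0.015 = 12.780 m² sabins.
Room volume: 147 m³.
Sabine: RT60 = 0.161 × 147 / 12.780 = 1.852 s.

1.852 s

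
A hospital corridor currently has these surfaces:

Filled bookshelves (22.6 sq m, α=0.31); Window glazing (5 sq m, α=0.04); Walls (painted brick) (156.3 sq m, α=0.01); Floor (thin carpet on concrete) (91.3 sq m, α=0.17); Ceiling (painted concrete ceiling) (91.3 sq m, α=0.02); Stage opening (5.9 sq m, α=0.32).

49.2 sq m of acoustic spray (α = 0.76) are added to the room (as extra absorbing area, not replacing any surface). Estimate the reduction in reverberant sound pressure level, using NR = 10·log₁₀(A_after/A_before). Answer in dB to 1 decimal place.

A_before = Σ Sᵢαᵢ = 22.6×0.31 + 5×0.04 + 156.3×0.01 + 91.3×0.17 + 91.3×0.02 + 5.9×0.32 = 28.004 sabins.
Added absorption = 49.2 × 0.76 = 37.392 sabins.
A_after = 28.004 + 37.392 = 65.396 sabins.
Reduction = 10 log₁₀(A_after/A_before) = 10 log₁₀(2.3352) = 3.7 dB.

3.7 dB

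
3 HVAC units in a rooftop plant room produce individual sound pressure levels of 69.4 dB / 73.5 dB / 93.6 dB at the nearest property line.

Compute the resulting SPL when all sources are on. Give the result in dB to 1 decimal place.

93.7 dB

Sum in the linear (power) domain: Σ 10^(Lᵢ/10) = 10^(69.4/10) + 10^(73.5/10) + 10^(93.6/10) = 2.322e+09.
Back to dB: 10·log₁₀ Σ = 93.7 dB.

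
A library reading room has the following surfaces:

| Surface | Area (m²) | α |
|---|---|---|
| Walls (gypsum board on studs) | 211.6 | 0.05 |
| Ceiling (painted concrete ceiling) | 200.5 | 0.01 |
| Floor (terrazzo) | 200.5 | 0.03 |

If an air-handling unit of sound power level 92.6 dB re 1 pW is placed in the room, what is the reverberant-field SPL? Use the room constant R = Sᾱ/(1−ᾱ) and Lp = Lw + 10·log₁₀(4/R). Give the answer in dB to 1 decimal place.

85.8 dB

Σ(Sᵢαᵢ) = 211.6×0.05 + 200.5×0.01 + 200.5×0.03 = 18.600; total area S = 612.6 m².
ᾱ = 18.600/612.6 = 0.0304; R = Sᾱ/(1−ᾱ) = 18.600/(1−0.0304) = 19.183 m².
Lp = 92.6 + 10·log₁₀(4/19.183) = 92.6 + (-6.81) = 85.8 dB.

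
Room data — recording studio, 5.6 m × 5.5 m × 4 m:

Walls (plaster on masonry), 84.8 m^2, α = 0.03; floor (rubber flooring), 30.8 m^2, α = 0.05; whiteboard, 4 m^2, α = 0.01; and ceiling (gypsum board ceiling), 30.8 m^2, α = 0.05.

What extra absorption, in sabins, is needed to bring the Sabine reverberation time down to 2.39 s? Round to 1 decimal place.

2.6 sabins

A₁ = Σ Sᵢαᵢ = 84.8*0.03 + 30.8*0.05 + 4*0.01 + 30.8*0.05 = 5.664 sabins.
V = 123.2 m³. Required absorption A₂ = 0.161 × 123.2 / 2.39 = 8.299 sabins.
ΔA = A₂ − A₁ = 8.299 − 5.664 = 2.6 sabins.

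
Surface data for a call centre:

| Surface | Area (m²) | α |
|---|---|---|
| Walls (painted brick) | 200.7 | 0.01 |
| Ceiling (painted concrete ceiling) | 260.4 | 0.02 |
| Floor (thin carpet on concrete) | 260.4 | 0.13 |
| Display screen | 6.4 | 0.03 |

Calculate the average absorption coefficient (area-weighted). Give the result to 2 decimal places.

S = Σ Sᵢ = 200.7 + 260.4 + 260.4 + 6.4 = 727.9 m².
Σ(Sᵢαᵢ) = 200.7·0.01 + 260.4·0.02 + 260.4·0.13 + 6.4·0.03 = 41.259.
ᾱ = 41.259 / 727.9 = 0.06.

0.06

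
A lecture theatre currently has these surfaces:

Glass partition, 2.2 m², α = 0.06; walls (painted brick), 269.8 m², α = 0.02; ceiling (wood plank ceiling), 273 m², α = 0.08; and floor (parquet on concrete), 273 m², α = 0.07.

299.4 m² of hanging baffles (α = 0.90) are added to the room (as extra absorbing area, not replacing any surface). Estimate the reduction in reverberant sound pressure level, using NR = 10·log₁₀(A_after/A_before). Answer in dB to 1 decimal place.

Summing Sᵢαᵢ: 0.132 + 5.396 + 21.840 + 19.110 → A_before = 46.478 sabins.
Added absorption = 299.4 × 0.90 = 269.460 sabins.
New total A_after = 315.938 sabins.
Reduction = 10 log₁₀(A_after/A_before) = 10 log₁₀(6.7976) = 8.3 dB.

8.3 dB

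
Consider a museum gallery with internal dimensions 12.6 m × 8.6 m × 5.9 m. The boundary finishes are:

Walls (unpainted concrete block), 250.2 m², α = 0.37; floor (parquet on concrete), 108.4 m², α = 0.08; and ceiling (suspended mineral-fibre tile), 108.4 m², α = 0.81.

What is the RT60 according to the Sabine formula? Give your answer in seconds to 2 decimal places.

0.54 sec

A = Σ Sᵢαᵢ = 250.2*0.37 + 108.4*0.08 + 108.4*0.81 = 189.050 sabins.
Volume V = 12.6 × 8.6 × 5.9 = 639.324 m³.
T = 0.161 V/A = 0.161·639.324/189.050 = 0.54 s.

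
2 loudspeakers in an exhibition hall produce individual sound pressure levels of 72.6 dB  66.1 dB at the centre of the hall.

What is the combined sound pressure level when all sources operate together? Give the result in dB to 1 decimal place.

73.5 dB

Σ 10^(Lᵢ/10) = 2.227e+07.
Back to dB: 10·log₁₀ Σ = 73.5 dB.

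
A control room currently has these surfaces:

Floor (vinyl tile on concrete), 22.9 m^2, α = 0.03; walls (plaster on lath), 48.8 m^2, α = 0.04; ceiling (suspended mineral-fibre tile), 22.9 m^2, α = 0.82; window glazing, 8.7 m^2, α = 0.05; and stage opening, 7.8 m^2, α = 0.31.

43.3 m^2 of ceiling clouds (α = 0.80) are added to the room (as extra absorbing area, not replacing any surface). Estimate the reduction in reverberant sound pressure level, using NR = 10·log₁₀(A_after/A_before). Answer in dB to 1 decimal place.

Total absorption A_before = 22.9×0.03 + 48.8×0.04 + 22.9×0.82 + 8.7×0.05 + 7.8×0.31
  = 0.687 + 1.952 + 18.778 + 0.435 + 2.418 = 24.270 m^2 sabins.
Added absorption = 43.3 × 0.80 = 34.640 sabins.
New total A_after = 58.910 sabins.
NR = 10·log₁₀(58.910/24.270) = 3.9 dB.

3.9 dB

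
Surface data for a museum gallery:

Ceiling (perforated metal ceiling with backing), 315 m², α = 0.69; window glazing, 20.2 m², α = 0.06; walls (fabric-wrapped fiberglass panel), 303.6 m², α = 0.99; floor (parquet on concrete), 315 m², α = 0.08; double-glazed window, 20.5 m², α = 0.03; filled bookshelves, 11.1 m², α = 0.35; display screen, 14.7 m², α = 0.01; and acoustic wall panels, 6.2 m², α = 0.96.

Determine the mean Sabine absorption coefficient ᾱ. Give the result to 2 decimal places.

S = Σ Sᵢ = 315 + 20.2 + 303.6 + 315 + 20.5 + 11.1 + 14.7 + 6.2 = 1006.3 m².
Σ(Sᵢαᵢ) = 315×0.69 + 20.2×0.06 + 303.6×0.99 + 315×0.08 + 20.5×0.03 + 11.1×0.35 + 14.7×0.01 + 6.2×0.96 = 554.925.
ᾱ = A/S = 0.55.

0.55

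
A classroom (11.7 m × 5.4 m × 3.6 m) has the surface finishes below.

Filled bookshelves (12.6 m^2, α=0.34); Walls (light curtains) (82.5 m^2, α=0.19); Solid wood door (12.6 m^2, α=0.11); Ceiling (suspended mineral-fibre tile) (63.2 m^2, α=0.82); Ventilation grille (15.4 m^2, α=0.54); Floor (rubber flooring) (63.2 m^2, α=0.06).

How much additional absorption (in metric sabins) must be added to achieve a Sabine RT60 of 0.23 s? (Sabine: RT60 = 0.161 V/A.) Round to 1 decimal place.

Summing Sᵢαᵢ: 4.284 + 15.675 + 1.386 + 51.824 + 8.316 + 3.792 → A₁ = 85.277 sabins.
V = 227.448 m³. Required absorption A₂ = 0.161 × 227.448 / 0.23 = 159.214 sabins.
Shortfall: 159.214 − 85.277 = 73.9 sabins.

73.9 sabins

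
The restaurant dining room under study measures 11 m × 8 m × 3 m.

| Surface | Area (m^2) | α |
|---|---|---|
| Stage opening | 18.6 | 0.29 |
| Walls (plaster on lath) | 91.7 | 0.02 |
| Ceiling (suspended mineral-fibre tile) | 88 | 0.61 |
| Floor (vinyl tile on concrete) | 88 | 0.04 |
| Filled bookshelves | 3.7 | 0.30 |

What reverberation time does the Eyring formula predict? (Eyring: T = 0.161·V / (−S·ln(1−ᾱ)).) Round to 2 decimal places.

0.57 sec

Total surface area S = 18.6 + 91.7 + 88 + 88 + 3.7 = 290.0 m^2.
Absorption A = 18.6·0.29 + 91.7·0.02 + 88·0.61 + 88·0.04 + 3.7·0.30 = 65.538 sabins.
ᾱ = 65.538 / 290.0 = 0.2260.
−S·ln(1−ᾱ) = −290.0 × ln(1 − 0.2260) = 74.293.
V = 11 × 8 × 3 = 264 m³.
T = 0.161·V/[−S·ln(1−ᾱ)] = 0.161·264/74.293 = 0.57 s.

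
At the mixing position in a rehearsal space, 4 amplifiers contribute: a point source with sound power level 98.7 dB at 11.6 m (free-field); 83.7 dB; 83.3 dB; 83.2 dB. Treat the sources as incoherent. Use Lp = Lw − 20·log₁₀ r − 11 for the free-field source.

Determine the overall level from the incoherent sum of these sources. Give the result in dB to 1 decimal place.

Source at 11.6 m: Lp = 98.7 − 20·log₁₀(11.6) − 11 = 66.4 dB.
Converting to relative power and adding: 10^(66.4/10) + 10^(83.7/10) + 10^(83.3/10) + 10^(83.2/10) = 6.615e+08.
Back to dB: 10·log₁₀ Σ = 88.2 dB.

88.2 dB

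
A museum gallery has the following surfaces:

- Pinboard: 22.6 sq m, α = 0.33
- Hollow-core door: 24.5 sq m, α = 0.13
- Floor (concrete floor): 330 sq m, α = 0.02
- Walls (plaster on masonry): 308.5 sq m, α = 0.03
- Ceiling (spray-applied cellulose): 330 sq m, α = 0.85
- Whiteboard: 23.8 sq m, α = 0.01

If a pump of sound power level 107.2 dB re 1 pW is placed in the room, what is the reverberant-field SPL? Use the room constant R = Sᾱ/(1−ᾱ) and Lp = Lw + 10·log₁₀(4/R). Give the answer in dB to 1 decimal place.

86.8 dB

A = 307.236 sabins; S = 1039.4 sq m.
ᾱ = 0.2956, so room constant R = A/(1−ᾱ) = 436.167 sq m.
Lp = Lw + 10 log₁₀(4/R) = 107.2 -20.38 = 86.8 dB.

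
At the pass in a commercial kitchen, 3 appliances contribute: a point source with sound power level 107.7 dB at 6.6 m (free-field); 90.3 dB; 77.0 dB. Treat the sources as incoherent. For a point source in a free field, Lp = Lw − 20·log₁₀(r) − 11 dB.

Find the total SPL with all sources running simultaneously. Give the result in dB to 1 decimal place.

Source at 6.6 m: Lp = 107.7 − 20·log₁₀(6.6) − 11 = 80.3 dB.
Σ 10^(Lᵢ/10) = 1.229e+09.
L_total = 10·log₁₀(1.229e+09) = 90.9 dB.

90.9 dB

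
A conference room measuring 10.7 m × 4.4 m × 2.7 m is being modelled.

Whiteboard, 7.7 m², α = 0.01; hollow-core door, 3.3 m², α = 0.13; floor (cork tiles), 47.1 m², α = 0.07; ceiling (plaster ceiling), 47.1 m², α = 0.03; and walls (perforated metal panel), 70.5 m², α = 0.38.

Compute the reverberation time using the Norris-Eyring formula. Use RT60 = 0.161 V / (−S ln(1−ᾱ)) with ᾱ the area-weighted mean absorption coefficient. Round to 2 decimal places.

Total surface area S = 7.7 + 3.3 + 47.1 + 47.1 + 70.5 = 175.7 m².
Σ(Sᵢαᵢ) = 7.7·0.01 + 3.3·0.13 + 47.1·0.07 + 47.1·0.03 + 70.5·0.38 = 32.006.
ᾱ = 32.006 / 175.7 = 0.1822.
−S·ln(1−ᾱ) = −175.7 × ln(1 − 0.1822) = 35.340.
V = 10.7 × 4.4 × 2.7 = 127.116 m³.
RT60 = 0.161 × 127.116 / 35.340 = 0.58 s.

0.58 s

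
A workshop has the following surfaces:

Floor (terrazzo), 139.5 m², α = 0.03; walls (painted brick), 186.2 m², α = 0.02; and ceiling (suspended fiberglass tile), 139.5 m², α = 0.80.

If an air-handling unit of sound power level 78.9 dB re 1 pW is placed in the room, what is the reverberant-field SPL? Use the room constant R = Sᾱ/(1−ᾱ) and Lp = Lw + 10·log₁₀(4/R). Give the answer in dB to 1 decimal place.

62.9 dB

Σ(Sᵢαᵢ) = 139.5×0.03 + 186.2×0.02 + 139.5×0.80 = 119.509; total area S = 465.2 m².
ᾱ = 119.509/465.2 = 0.2569; R = Sᾱ/(1−ᾱ) = 119.509/(1−0.2569) = 160.825 m².
Lp = Lw + 10 log₁₀(4/R) = 78.9 -16.04 = 62.9 dB.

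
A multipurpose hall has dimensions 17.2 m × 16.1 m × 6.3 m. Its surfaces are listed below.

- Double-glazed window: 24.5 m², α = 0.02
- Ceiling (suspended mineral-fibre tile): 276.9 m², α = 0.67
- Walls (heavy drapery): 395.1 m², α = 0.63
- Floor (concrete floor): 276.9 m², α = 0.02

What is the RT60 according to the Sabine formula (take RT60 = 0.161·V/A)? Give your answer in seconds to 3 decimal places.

0.638 seconds

Equivalent absorption area: A = 24.5*0.02 + 276.9*0.67 + 395.1*0.63 + 276.9*0.02 = 440.464 m².
V = 17.2·16.1·6.3 = 1744.596 m³.
T = 0.161 V/A = 0.161·1744.596/440.464 = 0.638 s.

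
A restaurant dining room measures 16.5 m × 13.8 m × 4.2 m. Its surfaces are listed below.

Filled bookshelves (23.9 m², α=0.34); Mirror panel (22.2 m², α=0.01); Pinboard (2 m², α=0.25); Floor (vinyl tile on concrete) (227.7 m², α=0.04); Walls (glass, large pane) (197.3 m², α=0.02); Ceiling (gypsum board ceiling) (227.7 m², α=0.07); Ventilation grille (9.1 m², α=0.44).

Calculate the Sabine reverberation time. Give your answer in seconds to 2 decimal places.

3.68 sec

Total absorption A = 23.9×0.34 + 22.2×0.01 + 2×0.25 + 227.7×0.04 + 197.3×0.02 + 227.7×0.07 + 9.1×0.44
  = 8.126 + 0.222 + 0.500 + 9.108 + 3.946 + 15.939 + 4.004 = 41.845 m² sabins.
Volume V = 16.5 × 13.8 × 4.2 = 956.34 m³.
RT60 = 0.161 · V / A = 0.161 × 956.34 / 41.845 = 3.68 s.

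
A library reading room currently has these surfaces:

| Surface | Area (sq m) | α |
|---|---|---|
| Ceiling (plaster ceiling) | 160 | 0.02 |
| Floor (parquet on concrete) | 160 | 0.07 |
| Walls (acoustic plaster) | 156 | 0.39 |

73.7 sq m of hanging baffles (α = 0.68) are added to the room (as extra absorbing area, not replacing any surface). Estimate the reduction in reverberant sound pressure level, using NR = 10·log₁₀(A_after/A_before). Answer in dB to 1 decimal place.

2.2 dB

A_before = Σ Sᵢαᵢ = 160*0.02 + 160*0.07 + 156*0.39 = 75.240 sabins.
Treatment contributes 73.7·0.68 = 50.116 sabins.
New total A_after = 125.356 sabins.
NR = 10·log₁₀(125.356/75.240) = 2.2 dB.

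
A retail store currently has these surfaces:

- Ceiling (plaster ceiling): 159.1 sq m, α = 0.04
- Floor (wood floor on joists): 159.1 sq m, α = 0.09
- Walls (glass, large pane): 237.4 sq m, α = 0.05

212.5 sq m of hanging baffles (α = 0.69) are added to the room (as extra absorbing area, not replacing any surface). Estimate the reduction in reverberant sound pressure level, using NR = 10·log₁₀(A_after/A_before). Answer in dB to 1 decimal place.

Total absorption A_before = 159.1×0.04 + 159.1×0.09 + 237.4×0.05
  = 6.364 + 14.319 + 11.870 = 32.553 sq m sabins.
Added absorption = 212.5 × 0.69 = 146.625 sabins.
New total A_after = 179.178 sabins.
Reduction = 10 log₁₀(A_after/A_before) = 10 log₁₀(5.5042) = 7.4 dB.

7.4 dB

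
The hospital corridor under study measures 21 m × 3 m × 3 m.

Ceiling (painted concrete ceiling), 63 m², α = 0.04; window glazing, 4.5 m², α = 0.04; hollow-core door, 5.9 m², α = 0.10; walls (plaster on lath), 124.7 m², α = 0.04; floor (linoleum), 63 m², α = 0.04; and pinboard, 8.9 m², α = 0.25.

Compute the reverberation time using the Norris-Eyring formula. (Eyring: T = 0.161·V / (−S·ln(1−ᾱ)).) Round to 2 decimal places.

2.28 s

S = Σ Sᵢ = 270.0 m².
Σ(Sᵢαᵢ) = 63·0.04 + 4.5·0.04 + 5.9·0.10 + 124.7·0.04 + 63·0.04 + 8.9·0.25 = 13.023.
ᾱ = 13.023 / 270.0 = 0.0482.
−S·ln(1−ᾱ) = −270.0 × ln(1 − 0.0482) = 13.338.
V = 21 × 3 × 3 = 189 m³.
T = 0.161·V/[−S·ln(1−ᾱ)] = 0.161·189/13.338 = 2.28 s.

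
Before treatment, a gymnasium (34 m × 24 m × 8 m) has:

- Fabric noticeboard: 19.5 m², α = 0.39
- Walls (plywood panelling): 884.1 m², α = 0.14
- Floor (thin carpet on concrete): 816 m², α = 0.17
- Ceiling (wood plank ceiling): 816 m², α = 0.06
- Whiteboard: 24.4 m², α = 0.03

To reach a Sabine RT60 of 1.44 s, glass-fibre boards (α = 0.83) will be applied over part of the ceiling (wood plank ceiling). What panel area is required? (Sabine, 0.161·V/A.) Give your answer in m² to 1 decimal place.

Equivalent absorption area: A₁ = 19.5*0.39 + 884.1*0.14 + 816*0.17 + 816*0.06 + 24.4*0.03 = 319.791 m².
Required A₂ = 0.161·6528/1.44 = 729.867 sabins.
ΔA needed = 729.867 − 319.791 = 410.076 sabins.
Each m² of panel replacing the ceiling (wood plank ceiling) adds (0.83 − 0.06) = 0.77 sabins.
Area = ΔA/Δα = 410.076/0.77 = 532.6 m².

532.6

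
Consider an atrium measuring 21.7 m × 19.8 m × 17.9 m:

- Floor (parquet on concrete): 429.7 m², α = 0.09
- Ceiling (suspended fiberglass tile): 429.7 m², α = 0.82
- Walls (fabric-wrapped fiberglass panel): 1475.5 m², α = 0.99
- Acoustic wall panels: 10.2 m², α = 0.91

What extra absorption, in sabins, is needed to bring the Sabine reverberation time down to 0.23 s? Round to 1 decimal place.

3522.6 sabins

Total absorption A₁ = 429.7*0.09 + 429.7*0.82 + 1475.5*0.99 + 10.2*0.91
  = 38.673 + 352.354 + 1460.745 + 9.282 = 1861.054 m² sabins.
For T = 0.23 s, need A₂ = 0.161·V/T = 0.161·7690.914/0.23 = 5383.640 sabins.
Shortfall: 5383.640 − 1861.054 = 3522.6 sabins.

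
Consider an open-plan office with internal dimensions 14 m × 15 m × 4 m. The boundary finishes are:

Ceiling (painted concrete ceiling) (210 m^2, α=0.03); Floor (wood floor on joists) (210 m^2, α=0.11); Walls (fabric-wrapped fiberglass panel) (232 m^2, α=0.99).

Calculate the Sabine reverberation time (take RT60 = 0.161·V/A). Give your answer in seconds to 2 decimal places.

0.52 sec

Summing Sᵢαᵢ: 6.300 + 23.100 + 229.680 → A = 259.080 sabins.
Volume V = 14 × 15 × 4 = 840 m³.
Sabine: RT60 = 0.161 × 840 / 259.080 = 0.52 s.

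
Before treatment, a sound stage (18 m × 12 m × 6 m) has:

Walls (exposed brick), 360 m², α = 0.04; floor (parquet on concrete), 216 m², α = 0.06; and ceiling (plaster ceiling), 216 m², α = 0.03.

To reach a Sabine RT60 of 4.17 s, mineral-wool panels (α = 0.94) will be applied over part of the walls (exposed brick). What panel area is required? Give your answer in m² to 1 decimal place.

Summing Sᵢαᵢ: 14.400 + 12.960 + 6.480 → A₁ = 33.840 sabins.
V = 1296 m³. Target absorption A₂ = 0.161 × 1296 / 4.17 = 50.037 sabins.
Absorption to add: 50.037 − 33.840 = 16.197 sabins.
Each m² of panel replacing the walls (exposed brick) adds (0.94 − 0.04) = 0.90 sabins.
Area = ΔA/Δα = 16.197/0.90 = 18.0 m².

18.0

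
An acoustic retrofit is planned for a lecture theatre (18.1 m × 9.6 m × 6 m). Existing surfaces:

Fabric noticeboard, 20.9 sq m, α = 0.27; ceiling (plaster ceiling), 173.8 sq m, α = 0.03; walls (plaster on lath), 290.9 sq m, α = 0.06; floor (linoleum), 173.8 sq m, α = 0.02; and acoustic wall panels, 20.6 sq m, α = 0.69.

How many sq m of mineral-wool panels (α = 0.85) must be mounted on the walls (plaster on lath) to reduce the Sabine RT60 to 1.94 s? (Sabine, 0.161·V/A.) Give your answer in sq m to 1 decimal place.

Equivalent absorption area: A₁ = 20.9*0.27 + 173.8*0.03 + 290.9*0.06 + 173.8*0.02 + 20.6*0.69 = 46.001 sq m.
Required A₂ = 0.161·1042.56/1.94 = 86.522 sabins.
Absorption to add: 86.522 − 46.001 = 40.521 sabins.
Each sq m of panel replacing the walls (plaster on lath) adds (0.85 − 0.06) = 0.79 sabins.
Area = ΔA/Δα = 40.521/0.79 = 51.3 sq m.

51.3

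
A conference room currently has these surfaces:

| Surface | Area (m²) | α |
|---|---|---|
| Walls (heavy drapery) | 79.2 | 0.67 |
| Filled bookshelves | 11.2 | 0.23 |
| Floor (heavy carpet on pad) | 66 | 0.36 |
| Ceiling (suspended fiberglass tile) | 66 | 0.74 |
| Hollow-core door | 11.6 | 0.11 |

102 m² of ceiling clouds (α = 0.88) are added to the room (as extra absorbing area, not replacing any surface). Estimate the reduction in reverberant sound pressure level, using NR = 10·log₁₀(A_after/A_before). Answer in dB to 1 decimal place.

2.3 dB

Equivalent absorption area: A_before = 79.2·0.67 + 11.2·0.23 + 66·0.36 + 66·0.74 + 11.6·0.11 = 129.516 m².
Treatment contributes 102·0.88 = 89.760 sabins.
New total A_after = 219.276 sabins.
NR = 10·log₁₀(219.276/129.516) = 2.3 dB.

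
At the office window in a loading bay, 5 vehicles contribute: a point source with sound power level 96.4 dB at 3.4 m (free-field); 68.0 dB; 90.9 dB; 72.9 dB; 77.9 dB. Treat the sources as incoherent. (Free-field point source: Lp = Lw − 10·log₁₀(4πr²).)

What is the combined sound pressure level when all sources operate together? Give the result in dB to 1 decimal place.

Source at 3.4 m: Lp = 96.4 − 10·log₁₀(4π·3.4²) = 96.4 − 10·log₁₀(145.267) = 74.8 dB.
Σ 10^(Lᵢ/10) = 1.348e+09.
Back to dB: 10·log₁₀ Σ = 91.3 dB.

91.3 dB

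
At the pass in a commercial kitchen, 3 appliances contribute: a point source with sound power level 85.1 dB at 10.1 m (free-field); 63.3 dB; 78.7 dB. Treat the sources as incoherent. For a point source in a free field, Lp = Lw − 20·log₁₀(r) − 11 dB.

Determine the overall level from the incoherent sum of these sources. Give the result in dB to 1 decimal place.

Source at 10.1 m: Lp = 85.1 − 20·log₁₀(10.1) − 11 = 54.0 dB.
Sum in the linear (power) domain: Σ 10^(Lᵢ/10) = 10^(54.0/10) + 10^(63.3/10) + 10^(78.7/10) = 7.652e+07.
L_total = 10·log₁₀(7.652e+07) = 78.8 dB.

78.8 dB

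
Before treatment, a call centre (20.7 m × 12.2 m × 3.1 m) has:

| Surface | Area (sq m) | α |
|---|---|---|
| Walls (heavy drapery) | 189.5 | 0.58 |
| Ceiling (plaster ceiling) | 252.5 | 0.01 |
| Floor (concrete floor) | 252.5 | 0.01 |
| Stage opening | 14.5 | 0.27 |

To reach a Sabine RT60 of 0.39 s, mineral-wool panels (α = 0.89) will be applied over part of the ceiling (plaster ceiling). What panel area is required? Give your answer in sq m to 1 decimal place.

Equivalent absorption area: A₁ = 189.5*0.58 + 252.5*0.01 + 252.5*0.01 + 14.5*0.27 = 118.875 sq m.
Required A₂ = 0.161·782.874/0.39 = 323.186 sabins.
ΔA needed = 323.186 − 118.875 = 204.311 sabins.
Each sq m of panel replacing the ceiling (plaster ceiling) adds (0.89 − 0.01) = 0.88 sabins.
Panel area = 204.311 / 0.88 = 232.2 sq m.

232.2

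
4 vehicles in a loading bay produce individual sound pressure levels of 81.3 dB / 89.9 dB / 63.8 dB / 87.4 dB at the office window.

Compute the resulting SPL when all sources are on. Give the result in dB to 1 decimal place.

92.2 dB

Sum in the linear (power) domain: Σ 10^(Lᵢ/10) = 10^(81.3/10) + 10^(89.9/10) + 10^(63.8/10) + 10^(87.4/10) = 1.664e+09.
L_total = 10·log₁₀(1.664e+09) = 92.2 dB.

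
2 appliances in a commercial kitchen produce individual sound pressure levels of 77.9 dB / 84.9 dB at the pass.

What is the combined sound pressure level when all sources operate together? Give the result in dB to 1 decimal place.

Sum in the linear (power) domain: Σ 10^(Lᵢ/10) = 10^(77.9/10) + 10^(84.9/10) = 3.707e+08.
Combined level = 10 log₁₀(3.707e+08) = 85.7 dB.

85.7 dB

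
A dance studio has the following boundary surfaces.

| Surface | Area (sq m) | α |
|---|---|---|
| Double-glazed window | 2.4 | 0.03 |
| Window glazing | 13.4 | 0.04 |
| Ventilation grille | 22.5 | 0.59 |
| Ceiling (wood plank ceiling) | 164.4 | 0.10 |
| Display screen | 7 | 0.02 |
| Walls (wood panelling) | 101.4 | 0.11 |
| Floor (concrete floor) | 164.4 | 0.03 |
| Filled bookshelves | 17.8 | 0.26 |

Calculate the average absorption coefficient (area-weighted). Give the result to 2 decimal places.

0.10

Total surface area S = 493.3 sq m.
Weighted sum Σ Sα = 51.177.
ᾱ = 51.177 / 493.3 = 0.10.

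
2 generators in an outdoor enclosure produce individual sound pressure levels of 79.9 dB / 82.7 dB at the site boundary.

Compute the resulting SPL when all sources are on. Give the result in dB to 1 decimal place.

Sum in the linear (power) domain: Σ 10^(Lᵢ/10) = 10^(79.9/10) + 10^(82.7/10) = 2.839e+08.
L_total = 10·log₁₀(2.839e+08) = 84.5 dB.

84.5 dB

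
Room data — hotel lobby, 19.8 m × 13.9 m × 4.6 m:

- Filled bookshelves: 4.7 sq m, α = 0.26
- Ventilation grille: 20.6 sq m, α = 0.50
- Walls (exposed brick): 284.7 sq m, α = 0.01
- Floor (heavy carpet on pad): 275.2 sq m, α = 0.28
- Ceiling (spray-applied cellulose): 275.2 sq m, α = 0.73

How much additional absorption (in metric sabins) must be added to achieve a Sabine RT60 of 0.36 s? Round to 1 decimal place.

273.9 sabins

Summing Sᵢαᵢ: 1.222 + 10.300 + 2.847 + 77.056 + 200.896 → A₁ = 292.321 sabins.
V = 1266.012 m³. Required absorption A₂ = 0.161 × 1266.012 / 0.36 = 566.189 sabins.
Additional absorption ΔA = 566.189 − 292.321 = 273.9 sabins.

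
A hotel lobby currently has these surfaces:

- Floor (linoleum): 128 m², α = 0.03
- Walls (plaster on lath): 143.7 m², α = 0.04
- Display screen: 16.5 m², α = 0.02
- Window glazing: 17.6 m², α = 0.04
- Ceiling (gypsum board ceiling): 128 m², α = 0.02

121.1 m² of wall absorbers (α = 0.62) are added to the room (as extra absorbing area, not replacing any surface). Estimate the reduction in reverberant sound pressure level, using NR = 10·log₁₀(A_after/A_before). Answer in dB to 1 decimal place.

8.3 dB

Summing Sᵢαᵢ: 3.840 + 5.748 + 0.330 + 0.704 + 2.560 → A_before = 13.182 sabins.
Added absorption = 121.1 × 0.62 = 75.082 sabins.
New total A_after = 88.264 sabins.
Reduction = 10 log₁₀(A_after/A_before) = 10 log₁₀(6.6958) = 8.3 dB.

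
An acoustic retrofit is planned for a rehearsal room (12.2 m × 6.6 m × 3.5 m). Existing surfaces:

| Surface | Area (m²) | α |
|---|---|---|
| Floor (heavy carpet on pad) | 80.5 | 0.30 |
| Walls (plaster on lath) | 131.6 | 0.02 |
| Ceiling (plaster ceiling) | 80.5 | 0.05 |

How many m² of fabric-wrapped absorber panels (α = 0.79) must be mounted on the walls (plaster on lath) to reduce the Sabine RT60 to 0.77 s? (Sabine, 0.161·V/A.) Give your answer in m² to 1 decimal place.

36.5

A₁ = Σ Sᵢαᵢ = 80.5×0.30 + 131.6×0.02 + 80.5×0.05 = 30.807 sabins.
Required A₂ = 0.161·281.82/0.77 = 58.926 sabins.
ΔA needed = 58.926 − 30.807 = 28.119 sabins.
Net gain per m²: Δα = 0.79 − 0.02 = 0.77.
Area = ΔA/Δα = 28.119/0.77 = 36.5 m².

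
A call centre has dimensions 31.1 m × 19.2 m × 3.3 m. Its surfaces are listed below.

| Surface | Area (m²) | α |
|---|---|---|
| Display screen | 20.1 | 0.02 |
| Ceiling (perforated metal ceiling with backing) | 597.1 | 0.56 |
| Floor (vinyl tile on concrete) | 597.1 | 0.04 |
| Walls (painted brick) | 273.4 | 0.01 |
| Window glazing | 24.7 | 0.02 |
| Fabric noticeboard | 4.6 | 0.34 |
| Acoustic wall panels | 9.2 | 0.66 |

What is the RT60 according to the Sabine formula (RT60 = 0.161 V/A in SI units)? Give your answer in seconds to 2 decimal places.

0.86 s

Total absorption A = 20.1×0.02 + 597.1×0.56 + 597.1×0.04 + 273.4×0.01 + 24.7×0.02 + 4.6×0.34 + 9.2×0.66
  = 0.402 + 334.376 + 23.884 + 2.734 + 0.494 + 1.564 + 6.072 = 369.526 m² sabins.
Room volume: 1970.496 m³.
T = 0.161 V/A = 0.161·1970.496/369.526 = 0.86 s.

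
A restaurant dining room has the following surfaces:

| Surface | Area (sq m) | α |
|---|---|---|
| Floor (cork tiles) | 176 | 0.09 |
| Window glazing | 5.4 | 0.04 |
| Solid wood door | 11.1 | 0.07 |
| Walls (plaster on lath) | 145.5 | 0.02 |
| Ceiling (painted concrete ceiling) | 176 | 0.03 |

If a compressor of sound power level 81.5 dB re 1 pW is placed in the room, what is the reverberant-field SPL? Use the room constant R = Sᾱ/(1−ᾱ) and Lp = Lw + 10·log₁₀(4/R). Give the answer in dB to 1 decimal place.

Σ(Sᵢαᵢ) = 176×0.09 + 5.4×0.04 + 11.1×0.07 + 145.5×0.02 + 176×0.03 = 25.023; total area S = 514.0 sq m.
ᾱ = 25.023/514.0 = 0.0487; R = Sᾱ/(1−ᾱ) = 25.023/(1−0.0487) = 26.304 sq m.
Lp = 81.5 + 10·log₁₀(4/26.304) = 81.5 + (-8.18) = 73.3 dB.

73.3 dB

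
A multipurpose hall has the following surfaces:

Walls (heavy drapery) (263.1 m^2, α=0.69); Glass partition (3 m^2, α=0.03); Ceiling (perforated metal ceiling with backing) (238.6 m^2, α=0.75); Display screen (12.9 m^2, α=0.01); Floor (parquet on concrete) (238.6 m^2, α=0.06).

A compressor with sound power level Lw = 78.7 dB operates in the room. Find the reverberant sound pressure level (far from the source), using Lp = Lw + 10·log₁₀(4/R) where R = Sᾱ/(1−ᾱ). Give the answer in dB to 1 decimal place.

Σ(Sᵢαᵢ) = 263.1·0.69 + 3·0.03 + 238.6·0.75 + 12.9·0.01 + 238.6·0.06 = 375.024; total area S = 756.2 m^2.
ᾱ = 0.4959, so room constant R = A/(1−ᾱ) = 743.948 m^2.
Lp = Lw + 10 log₁₀(4/R) = 78.7 -22.69 = 56.0 dB.

56.0 dB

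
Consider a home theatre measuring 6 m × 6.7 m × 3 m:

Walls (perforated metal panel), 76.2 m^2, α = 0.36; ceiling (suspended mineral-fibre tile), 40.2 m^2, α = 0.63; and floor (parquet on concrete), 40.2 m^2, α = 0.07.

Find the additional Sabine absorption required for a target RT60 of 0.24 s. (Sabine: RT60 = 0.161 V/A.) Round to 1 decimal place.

A₁ = Σ Sᵢαᵢ = 76.2×0.36 + 40.2×0.63 + 40.2×0.07 = 55.572 sabins.
Target A₂ = 0.161·120.6/0.24 = 80.903 sabins (V = 120.6 m³).
ΔA = A₂ − A₁ = 80.903 − 55.572 = 25.3 sabins.

25.3 sabins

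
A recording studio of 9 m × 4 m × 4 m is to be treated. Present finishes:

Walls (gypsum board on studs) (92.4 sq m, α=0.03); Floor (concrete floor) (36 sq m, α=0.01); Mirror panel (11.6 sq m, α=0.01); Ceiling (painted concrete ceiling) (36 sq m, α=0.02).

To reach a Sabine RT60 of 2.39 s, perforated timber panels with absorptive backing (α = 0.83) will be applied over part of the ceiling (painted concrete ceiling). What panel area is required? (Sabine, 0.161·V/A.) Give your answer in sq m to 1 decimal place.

Total absorption A₁ = 92.4×0.03 + 36×0.01 + 11.6×0.01 + 36×0.02
  = 2.772 + 0.360 + 0.116 + 0.720 = 3.968 sq m sabins.
Required A₂ = 0.161·144/2.39 = 9.700 sabins.
Absorption to add: 9.700 − 3.968 = 5.732 sabins.
Each sq m of panel replacing the ceiling (painted concrete ceiling) adds (0.83 − 0.02) = 0.81 sabins.
Panel area = 5.732 / 0.81 = 7.1 sq m.

7.1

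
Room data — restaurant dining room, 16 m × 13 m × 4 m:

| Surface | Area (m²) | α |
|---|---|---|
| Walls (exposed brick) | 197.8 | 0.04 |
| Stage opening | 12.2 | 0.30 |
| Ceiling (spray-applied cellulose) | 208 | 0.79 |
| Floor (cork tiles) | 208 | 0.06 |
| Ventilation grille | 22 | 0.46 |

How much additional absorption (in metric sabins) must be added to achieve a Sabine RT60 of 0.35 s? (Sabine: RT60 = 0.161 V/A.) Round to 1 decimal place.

184.2 sabins

Summing Sᵢαᵢ: 7.912 + 3.660 + 164.320 + 12.480 + 10.120 → A₁ = 198.492 sabins.
For T = 0.35 s, need A₂ = 0.161·V/T = 0.161·832/0.35 = 382.720 sabins.
ΔA = A₂ − A₁ = 382.720 − 198.492 = 184.2 sabins.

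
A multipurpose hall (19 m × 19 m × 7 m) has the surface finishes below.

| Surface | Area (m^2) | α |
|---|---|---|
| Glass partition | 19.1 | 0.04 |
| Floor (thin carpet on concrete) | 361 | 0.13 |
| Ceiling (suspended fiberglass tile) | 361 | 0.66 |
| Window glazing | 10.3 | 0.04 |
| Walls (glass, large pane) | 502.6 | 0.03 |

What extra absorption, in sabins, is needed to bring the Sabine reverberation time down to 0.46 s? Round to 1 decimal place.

583.0 sabins

Total absorption A₁ = 19.1*0.04 + 361*0.13 + 361*0.66 + 10.3*0.04 + 502.6*0.03
  = 0.764 + 46.930 + 238.260 + 0.412 + 15.078 = 301.444 m^2 sabins.
V = 2527 m³. Required absorption A₂ = 0.161 × 2527 / 0.46 = 884.450 sabins.
ΔA = A₂ − A₁ = 884.450 − 301.444 = 583.0 sabins.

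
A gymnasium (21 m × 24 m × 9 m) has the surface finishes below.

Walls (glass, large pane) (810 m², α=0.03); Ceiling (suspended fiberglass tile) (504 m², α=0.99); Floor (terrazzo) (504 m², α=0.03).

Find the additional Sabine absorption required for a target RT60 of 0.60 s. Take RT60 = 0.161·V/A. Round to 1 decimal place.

678.8 sabins

A₁ = Σ Sᵢαᵢ = 810×0.03 + 504×0.99 + 504×0.03 = 538.380 sabins.
V = 4536 m³. Required absorption A₂ = 0.161 × 4536 / 0.60 = 1217.160 sabins.
Additional absorption ΔA = 1217.160 − 538.380 = 678.8 sabins.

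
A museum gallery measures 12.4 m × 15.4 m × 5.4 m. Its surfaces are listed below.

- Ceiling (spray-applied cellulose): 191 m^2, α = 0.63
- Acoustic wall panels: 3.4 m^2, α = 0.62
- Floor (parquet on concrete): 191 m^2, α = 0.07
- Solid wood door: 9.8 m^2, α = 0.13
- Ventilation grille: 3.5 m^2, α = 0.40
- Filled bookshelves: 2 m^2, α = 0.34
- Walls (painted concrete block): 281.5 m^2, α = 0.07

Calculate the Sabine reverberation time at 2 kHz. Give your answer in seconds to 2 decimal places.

Summing Sᵢαᵢ: 120.330 + 2.108 + 13.370 + 1.274 + 1.400 + 0.680 + 19.705 → A = 158.867 sabins.
Room volume: 1031.184 m³.
T = 0.161 V/A = 0.161·1031.184/158.867 = 1.05 s.

1.05 seconds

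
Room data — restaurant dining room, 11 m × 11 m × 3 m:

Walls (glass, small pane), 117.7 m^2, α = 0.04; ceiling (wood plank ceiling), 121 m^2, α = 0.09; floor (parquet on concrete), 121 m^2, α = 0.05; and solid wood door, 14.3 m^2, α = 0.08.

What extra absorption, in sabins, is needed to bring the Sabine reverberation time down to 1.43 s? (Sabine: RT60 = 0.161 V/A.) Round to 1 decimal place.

18.1 sabins

A₁ = Σ Sᵢαᵢ = 117.7×0.04 + 121×0.09 + 121×0.05 + 14.3×0.08 = 22.792 sabins.
For T = 1.43 s, need A₂ = 0.161·V/T = 0.161·363/1.43 = 40.869 sabins.
Shortfall: 40.869 − 22.792 = 18.1 sabins.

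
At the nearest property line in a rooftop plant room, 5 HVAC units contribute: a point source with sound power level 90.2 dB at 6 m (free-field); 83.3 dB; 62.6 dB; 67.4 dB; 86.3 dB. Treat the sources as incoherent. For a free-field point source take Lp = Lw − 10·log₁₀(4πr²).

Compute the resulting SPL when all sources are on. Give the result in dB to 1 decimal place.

Source at 6 m: Lp = 90.2 − 10·log₁₀(4π·6²) = 90.2 − 10·log₁₀(452.389) = 63.6 dB.
Converting to relative power and adding: 10^(63.6/10) + 10^(83.3/10) + 10^(62.6/10) + 10^(67.4/10) + 10^(86.3/10) = 6.5e+08.
L_total = 10·log₁₀(6.5e+08) = 88.1 dB.

88.1 dB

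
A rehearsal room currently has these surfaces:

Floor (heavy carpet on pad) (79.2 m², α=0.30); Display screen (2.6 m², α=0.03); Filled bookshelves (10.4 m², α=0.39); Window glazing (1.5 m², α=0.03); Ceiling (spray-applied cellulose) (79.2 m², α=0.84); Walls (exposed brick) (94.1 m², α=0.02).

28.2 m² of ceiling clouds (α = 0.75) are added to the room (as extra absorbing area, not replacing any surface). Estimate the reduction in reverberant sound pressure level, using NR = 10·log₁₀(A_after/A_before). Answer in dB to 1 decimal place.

0.9 dB

Summing Sᵢαᵢ: 23.760 + 0.078 + 4.056 + 0.045 + 66.528 + 1.882 → A_before = 96.349 sabins.
Added absorption = 28.2 × 0.75 = 21.150 sabins.
A_after = 96.349 + 21.150 = 117.499 sabins.
NR = 10·log₁₀(117.499/96.349) = 0.9 dB.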